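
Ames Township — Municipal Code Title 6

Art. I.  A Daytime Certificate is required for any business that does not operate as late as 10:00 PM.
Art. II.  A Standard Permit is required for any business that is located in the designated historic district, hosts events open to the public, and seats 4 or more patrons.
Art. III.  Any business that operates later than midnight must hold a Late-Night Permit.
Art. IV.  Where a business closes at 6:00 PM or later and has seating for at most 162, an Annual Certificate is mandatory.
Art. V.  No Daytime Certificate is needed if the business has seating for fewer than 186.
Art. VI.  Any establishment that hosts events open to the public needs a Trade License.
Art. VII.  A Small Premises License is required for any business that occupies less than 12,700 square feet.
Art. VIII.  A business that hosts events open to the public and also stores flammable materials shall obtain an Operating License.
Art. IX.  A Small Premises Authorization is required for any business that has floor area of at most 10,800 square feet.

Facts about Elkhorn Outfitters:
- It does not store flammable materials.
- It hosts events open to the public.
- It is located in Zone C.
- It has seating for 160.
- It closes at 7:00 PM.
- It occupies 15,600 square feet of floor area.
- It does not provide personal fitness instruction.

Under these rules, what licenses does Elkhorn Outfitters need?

Art. I. closes 7:00 PM, at/before 10:00 PM → Daytime Certificate required.
Art. II. is located in Zone C (not: is located in the designated historic district); hosts events open to the public; seating 160 ≥ 4 → Standard Permit not required.
Art. III. closes 7:00 PM, at/before midnight → Late-Night Permit not required.
Art. IV. closes 7:00 PM, after 6:00 PM; seating 160 ≤ 162 → Annual Certificate required.
Art. V. seating 160 < 186 → exempt from Daytime Certificate.
Art. VI. hosts events open to the public → Trade License required.
Art. VII. floor area 15,600 square feet ≥ 12,700 square feet → Small Premises License not required.
Art. VIII. hosts events open to the public; does not store flammable materials → Operating License not required.
Art. IX. floor area 15,600 square feet > 10,800 square feet → Small Premises Authorization not required.

Annual Certificate, Trade License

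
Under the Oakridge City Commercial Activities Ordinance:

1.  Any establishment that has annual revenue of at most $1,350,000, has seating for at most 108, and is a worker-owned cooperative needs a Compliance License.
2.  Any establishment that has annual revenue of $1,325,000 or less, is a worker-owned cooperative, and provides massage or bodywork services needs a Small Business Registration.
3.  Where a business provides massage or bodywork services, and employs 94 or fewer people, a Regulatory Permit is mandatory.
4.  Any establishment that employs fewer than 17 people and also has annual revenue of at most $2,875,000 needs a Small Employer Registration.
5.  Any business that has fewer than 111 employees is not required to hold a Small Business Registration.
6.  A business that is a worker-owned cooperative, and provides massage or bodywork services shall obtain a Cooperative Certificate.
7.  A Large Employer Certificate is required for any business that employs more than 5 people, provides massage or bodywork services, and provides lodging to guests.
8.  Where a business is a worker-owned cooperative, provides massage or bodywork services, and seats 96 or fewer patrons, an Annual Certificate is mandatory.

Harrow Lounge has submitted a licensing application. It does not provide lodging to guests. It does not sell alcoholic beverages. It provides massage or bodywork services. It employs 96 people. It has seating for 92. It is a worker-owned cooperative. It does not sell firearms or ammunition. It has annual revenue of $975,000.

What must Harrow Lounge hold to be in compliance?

1. revenue $975,000 ≤ $1,350,000; seating 92 ≤ 108; is a worker-owned cooperative → Compliance License required.
2. revenue $975,000 ≤ $1,325,000; is a worker-owned cooperative; provides massage or bodywork services → Small Business Registration required.
3. provides massage or bodywork services; employees 96 > 94 → Regulatory Permit not required.
4. employees 96 ≥ 17; revenue $975,000 ≤ $2,875,000 → Small Employer Registration not required.
5. employees 96 < 111 → exempt from Small Business Registration.
6. is a worker-owned cooperative; provides massage or bodywork services → Cooperative Certificate required.
7. employees 96 > 5; provides massage or bodywork services; does not provide lodging to guests → Large Employer Certificate not required.
8. is a worker-owned cooperative; provides massage or bodywork services; seating 92 ≤ 96 → Annual Certificate required.

Annual Certificate, Compliance License, Cooperative Certificate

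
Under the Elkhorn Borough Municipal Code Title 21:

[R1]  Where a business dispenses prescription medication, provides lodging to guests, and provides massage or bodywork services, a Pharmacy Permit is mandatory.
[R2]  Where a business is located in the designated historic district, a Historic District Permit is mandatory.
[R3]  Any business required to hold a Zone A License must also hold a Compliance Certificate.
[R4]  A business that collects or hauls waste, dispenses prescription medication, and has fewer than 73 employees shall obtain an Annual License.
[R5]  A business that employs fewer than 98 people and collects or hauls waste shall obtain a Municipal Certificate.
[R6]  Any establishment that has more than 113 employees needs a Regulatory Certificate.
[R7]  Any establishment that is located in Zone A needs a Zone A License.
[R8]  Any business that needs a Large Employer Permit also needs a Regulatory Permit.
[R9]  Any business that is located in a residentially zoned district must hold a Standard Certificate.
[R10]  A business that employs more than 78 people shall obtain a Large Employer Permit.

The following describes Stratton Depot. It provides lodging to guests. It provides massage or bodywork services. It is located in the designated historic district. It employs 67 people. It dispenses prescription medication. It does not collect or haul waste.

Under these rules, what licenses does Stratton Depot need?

[R1] dispenses prescription medication; provides lodging to guests; provides massage or bodywork services → Pharmacy Permit required.
[R2] is located in the designated historic district → Historic District Permit required.
[R3] Zone A License is not required → no effect.
[R4] does not collect or haul waste; dispenses prescription medication; employees 67 < 73 → Annual License not required.
[R5] employees 67 < 98; does not collect or haul waste → Municipal Certificate not required.
[R6] employees 67 ≤ 113 → Regulatory Certificate not required.
[R7] is located in the designated historic district (not: is located in Zone A) → Zone A License not required.
[R8] Large Employer Permit is not required → no effect.
[R9] is located in the designated historic district (not: is located in a residentially zoned district) → Standard Certificate not required.
[R10] employees 67 ≤ 78 → Large Employer Permit not required.

Historic District Permit, Pharmacy Permit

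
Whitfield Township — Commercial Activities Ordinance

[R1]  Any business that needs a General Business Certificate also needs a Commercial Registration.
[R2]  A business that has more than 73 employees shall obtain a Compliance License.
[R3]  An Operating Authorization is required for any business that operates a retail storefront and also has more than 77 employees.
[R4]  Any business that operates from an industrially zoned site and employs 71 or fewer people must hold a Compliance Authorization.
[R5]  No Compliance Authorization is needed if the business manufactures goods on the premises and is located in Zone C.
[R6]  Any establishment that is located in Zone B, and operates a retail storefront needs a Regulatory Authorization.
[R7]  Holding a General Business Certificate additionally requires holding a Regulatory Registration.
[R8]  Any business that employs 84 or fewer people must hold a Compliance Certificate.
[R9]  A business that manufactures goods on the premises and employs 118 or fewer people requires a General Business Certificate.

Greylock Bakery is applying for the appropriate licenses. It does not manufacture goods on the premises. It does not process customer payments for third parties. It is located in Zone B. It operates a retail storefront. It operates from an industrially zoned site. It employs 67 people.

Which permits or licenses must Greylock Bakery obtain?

[R1] General Business Certificate is not required → no effect.
[R2] employees 67 ≤ 73 → Compliance License not required.
[R3] operates a retail storefront; employees 67 ≤ 77 → Operating Authorization not required.
[R4] operates from an industrially zoned site; employees 67 ≤ 71 → Compliance Authorization required.
[R5] does not manufacture goods on the premises; is located in Zone B (not: is located in Zone C) → Compliance Authorization exemption does not apply.
[R6] is located in Zone B; operates a retail storefront → Regulatory Authorization required.
[R7] General Business Certificate is not required → no effect.
[R8] employees 67 ≤ 84 → Compliance Certificate required.
[R9] does not manufacture goods on the premises; employees 67 ≤ 118 → General Business Certificate not required.

Compliance Authorization, Compliance Certificate, Regulatory Authorization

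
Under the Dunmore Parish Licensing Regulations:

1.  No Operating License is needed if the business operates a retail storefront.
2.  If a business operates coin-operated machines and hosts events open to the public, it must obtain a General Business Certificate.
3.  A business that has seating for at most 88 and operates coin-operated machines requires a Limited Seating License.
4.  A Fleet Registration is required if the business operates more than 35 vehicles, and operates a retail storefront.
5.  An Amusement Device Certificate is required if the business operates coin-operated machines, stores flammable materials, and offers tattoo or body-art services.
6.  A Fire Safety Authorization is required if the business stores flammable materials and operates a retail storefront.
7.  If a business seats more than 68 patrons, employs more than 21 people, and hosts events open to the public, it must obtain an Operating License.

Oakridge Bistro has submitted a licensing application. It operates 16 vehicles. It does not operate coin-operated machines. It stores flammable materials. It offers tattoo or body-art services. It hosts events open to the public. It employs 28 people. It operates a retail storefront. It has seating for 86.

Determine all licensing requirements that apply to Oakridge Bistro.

Fire Safety Authorization

1. operates a retail storefront → exempt from Operating License.
2. does not operate coin-operated machines; hosts events open to the public → General Business Certificate not required.
3. seating 86 ≤ 88; does not operate coin-operated machines → Limited Seating License not required.
4. vehicles 16 ≤ 35; operates a retail storefront → Fleet Registration not required.
5. does not operate coin-operated machines; stores flammable materials; offers tattoo or body-art services → Amusement Device Certificate not required.
6. stores flammable materials; operates a retail storefront → Fire Safety Authorization required.
7. seating 86 > 68; employees 28 > 21; hosts events open to the public → Operating License required.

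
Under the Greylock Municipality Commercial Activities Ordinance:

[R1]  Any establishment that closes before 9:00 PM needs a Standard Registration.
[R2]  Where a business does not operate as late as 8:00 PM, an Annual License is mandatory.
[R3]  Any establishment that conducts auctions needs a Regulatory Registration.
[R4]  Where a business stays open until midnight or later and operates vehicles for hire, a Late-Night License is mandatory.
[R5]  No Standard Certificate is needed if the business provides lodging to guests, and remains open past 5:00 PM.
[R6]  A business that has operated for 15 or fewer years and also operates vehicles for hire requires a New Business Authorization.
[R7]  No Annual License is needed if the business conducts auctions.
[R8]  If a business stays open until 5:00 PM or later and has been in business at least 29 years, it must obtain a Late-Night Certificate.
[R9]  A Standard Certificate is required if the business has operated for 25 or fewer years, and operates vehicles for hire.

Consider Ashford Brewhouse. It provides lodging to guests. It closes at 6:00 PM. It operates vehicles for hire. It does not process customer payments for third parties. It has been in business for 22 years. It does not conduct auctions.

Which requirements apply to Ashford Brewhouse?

Annual License, Standard Registration

[R1] closes 6:00 PM, at/before 9:00 PM → Standard Registration required.
[R2] closes 6:00 PM, at/before 8:00 PM → Annual License required.
[R3] does not conduct auctions → Regulatory Registration not required.
[R4] closes 6:00 PM, at/before midnight; operates vehicles for hire → Late-Night License not required.
[R5] provides lodging to guests; closes 6:00 PM, after 5:00 PM → exempt from Standard Certificate.
[R6] years in business 22 > 15; operates vehicles for hire → New Business Authorization not required.
[R7] does not conduct auctions → Annual License exemption does not apply.
[R8] closes 6:00 PM, after 5:00 PM; years in business 22 < 29 → Late-Night Certificate not required.
[R9] years in business 22 ≤ 25; operates vehicles for hire → Standard Certificate required.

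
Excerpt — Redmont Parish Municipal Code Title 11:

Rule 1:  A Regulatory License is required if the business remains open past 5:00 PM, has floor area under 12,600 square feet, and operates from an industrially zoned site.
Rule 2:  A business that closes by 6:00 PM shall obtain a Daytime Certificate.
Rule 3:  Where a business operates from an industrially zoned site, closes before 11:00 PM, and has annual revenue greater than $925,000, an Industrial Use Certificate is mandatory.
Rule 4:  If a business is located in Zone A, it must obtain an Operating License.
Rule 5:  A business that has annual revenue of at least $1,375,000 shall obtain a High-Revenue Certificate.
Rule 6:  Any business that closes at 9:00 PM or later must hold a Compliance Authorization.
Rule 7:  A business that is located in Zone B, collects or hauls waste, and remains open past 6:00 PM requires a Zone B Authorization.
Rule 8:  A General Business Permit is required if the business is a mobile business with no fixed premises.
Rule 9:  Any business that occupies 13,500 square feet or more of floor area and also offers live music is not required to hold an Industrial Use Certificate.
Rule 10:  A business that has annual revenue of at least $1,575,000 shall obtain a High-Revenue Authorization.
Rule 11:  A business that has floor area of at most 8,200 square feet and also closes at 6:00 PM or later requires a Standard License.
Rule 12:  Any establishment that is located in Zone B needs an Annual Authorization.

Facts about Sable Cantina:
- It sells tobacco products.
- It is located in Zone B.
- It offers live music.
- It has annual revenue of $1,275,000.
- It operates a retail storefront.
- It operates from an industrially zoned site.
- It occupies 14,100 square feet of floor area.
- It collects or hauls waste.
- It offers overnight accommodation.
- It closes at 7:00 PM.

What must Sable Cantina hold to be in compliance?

Rule 1: closes 7:00 PM, after 5:00 PM; floor area 14,100 square feet ≥ 12,600 square feet; operates from an industrially zoned site → Regulatory License not required.
Rule 2: closes 7:00 PM, after 6:00 PM → Daytime Certificate not required.
Rule 3: operates from an industrially zoned site; closes 7:00 PM, at/before 11:00 PM; revenue $1,275,000 > $925,000 → Industrial Use Certificate required.
Rule 4: is located in Zone B (not: is located in Zone A) → Operating License not required.
Rule 5: revenue $1,275,000 < $1,375,000 → High-Revenue Certificate not required.
Rule 6: closes 7:00 PM, at/before 9:00 PM → Compliance Authorization not required.
Rule 7: is located in Zone B; collects or hauls waste; closes 7:00 PM, after 6:00 PM → Zone B Authorization required.
Rule 8: operates from an industrially zoned site (not: is a mobile business with no fixed premises) → General Business Permit not required.
Rule 9: floor area 14,100 square feet ≥ 13,500 square feet; offers live music → exempt from Industrial Use Certificate.
Rule 10: revenue $1,275,000 < $1,575,000 → High-Revenue Authorization not required.
Rule 11: floor area 14,100 square feet > 8,200 square feet; closes 7:00 PM, after 6:00 PM → Standard License not required.
Rule 12: is located in Zone B → Annual Authorization required.

Annual Authorization, Zone B Authorization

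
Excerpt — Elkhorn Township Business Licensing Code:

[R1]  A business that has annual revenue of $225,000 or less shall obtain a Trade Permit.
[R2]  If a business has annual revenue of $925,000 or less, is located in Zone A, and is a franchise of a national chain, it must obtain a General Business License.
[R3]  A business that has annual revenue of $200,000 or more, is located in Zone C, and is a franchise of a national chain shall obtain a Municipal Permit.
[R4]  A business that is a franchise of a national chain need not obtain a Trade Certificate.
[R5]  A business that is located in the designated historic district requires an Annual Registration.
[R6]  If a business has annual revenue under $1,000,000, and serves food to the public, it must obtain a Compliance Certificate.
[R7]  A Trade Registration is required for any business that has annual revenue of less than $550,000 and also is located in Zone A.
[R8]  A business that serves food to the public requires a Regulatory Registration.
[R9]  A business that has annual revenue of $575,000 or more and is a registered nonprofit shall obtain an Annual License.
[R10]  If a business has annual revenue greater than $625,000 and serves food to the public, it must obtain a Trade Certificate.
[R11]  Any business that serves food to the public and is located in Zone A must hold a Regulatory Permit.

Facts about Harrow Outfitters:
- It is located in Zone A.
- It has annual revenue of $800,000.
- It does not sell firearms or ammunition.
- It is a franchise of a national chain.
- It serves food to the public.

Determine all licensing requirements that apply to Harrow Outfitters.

Compliance Certificate, General Business License, Regulatory Permit, Regulatory Registration

[R1] revenue $800,000 > $225,000 → Trade Permit not required.
[R2] revenue $800,000 ≤ $925,000; is located in Zone A; is a franchise of a national chain → General Business License required.
[R3] revenue $800,000 ≥ $200,000; is located in Zone A (not: is located in Zone C); is a franchise of a national chain → Municipal Permit not required.
[R4] is a franchise of a national chain → exempt from Trade Certificate.
[R5] is located in Zone A (not: is located in the designated historic district) → Annual Registration not required.
[R6] revenue $800,000 < $1,000,000; serves food to the public → Compliance Certificate required.
[R7] revenue $800,000 ≥ $550,000; is located in Zone A → Trade Registration not required.
[R8] serves food to the public → Regulatory Registration required.
[R9] revenue $800,000 ≥ $575,000; is a franchise of a national chain (not: is a registered nonprofit) → Annual License not required.
[R10] revenue $800,000 > $625,000; serves food to the public → Trade Certificate required.
[R11] serves food to the public; is located in Zone A → Regulatory Permit required.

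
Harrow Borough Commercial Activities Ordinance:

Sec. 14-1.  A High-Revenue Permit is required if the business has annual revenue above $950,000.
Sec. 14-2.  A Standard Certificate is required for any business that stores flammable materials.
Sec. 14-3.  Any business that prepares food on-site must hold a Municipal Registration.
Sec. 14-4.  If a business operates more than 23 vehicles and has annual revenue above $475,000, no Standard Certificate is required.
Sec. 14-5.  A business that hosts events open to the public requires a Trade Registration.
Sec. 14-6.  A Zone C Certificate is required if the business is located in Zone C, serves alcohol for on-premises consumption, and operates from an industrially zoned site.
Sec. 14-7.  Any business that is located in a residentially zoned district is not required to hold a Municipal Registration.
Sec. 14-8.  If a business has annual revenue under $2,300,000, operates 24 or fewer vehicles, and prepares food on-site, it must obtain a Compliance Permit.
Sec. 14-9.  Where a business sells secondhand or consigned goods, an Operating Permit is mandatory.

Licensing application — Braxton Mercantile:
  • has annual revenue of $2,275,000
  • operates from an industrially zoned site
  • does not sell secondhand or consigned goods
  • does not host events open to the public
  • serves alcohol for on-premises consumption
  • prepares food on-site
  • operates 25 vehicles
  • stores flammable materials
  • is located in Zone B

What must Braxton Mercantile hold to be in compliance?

Sec. 14-1. revenue $2,275,000 > $950,000 → High-Revenue Permit required.
Sec. 14-2. stores flammable materials → Standard Certificate required.
Sec. 14-3. prepares food on-site → Municipal Registration required.
Sec. 14-4. vehicles 25 > 23; revenue $2,275,000 > $475,000 → exempt from Standard Certificate.
Sec. 14-5. does not host events open to the public → Trade Registration not required.
Sec. 14-6. is located in Zone B (not: is located in Zone C); serves alcohol for on-premises consumption; operates from an industrially zoned site → Zone C Certificate not required.
Sec. 14-7. is located in Zone B (not: is located in a residentially zoned district) → Municipal Registration exemption does not apply.
Sec. 14-8. revenue $2,275,000 < $2,300,000; vehicles 25 > 24; prepares food on-site → Compliance Permit not required.
Sec. 14-9. does not sell secondhand or consigned goods → Operating Permit not required.

High-Revenue Permit, Municipal Registration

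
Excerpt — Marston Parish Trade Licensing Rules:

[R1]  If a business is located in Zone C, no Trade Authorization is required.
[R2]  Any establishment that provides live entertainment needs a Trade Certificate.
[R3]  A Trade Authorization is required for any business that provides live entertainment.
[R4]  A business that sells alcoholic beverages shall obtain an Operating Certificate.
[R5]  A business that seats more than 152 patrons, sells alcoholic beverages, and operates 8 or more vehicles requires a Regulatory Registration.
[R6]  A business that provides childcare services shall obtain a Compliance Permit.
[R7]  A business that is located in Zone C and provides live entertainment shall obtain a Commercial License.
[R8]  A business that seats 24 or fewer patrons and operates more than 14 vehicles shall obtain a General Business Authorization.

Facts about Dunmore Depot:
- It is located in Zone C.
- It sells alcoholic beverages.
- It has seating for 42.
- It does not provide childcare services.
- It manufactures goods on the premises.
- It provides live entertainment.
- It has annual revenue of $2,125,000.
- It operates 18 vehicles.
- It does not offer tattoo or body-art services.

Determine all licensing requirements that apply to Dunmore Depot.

Commercial License, Operating Certificate, Trade Certificate

[R1] is located in Zone C → exempt from Trade Authorization.
[R2] provides live entertainment → Trade Certificate required.
[R3] provides live entertainment → Trade Authorization required.
[R4] sells alcoholic beverages → Operating Certificate required.
[R5] seating 42 ≤ 152; sells alcoholic beverages; vehicles 18 ≥ 8 → Regulatory Registration not required.
[R6] does not provide childcare services → Compliance Permit not required.
[R7] is located in Zone C; provides live entertainment → Commercial License required.
[R8] seating 42 > 24; vehicles 18 > 14 → General Business Authorization not required.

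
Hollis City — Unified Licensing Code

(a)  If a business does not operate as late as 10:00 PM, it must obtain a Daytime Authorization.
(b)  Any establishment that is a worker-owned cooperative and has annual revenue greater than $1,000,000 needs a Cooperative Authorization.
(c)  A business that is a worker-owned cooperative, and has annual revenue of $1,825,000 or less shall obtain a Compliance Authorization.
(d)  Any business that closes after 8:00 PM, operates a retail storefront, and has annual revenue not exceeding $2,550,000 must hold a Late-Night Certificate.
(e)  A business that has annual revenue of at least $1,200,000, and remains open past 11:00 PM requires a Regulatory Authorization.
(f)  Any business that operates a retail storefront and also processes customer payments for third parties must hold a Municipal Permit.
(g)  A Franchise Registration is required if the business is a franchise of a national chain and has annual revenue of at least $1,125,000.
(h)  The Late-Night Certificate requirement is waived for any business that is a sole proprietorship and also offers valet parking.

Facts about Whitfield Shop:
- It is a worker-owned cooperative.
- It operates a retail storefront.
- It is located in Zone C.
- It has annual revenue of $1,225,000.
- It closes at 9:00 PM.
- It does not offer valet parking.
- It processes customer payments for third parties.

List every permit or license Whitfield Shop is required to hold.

Compliance Authorization, Cooperative Authorization, Daytime Authorization, Late-Night Certificate, Municipal Permit

(a) closes 9:00 PM, at/before 10:00 PM → Daytime Authorization required.
(b) is a worker-owned cooperative; revenue $1,225,000 > $1,000,000 → Cooperative Authorization required.
(c) is a worker-owned cooperative; revenue $1,225,000 ≤ $1,825,000 → Compliance Authorization required.
(d) closes 9:00 PM, after 8:00 PM; operates a retail storefront; revenue $1,225,000 ≤ $2,550,000 → Late-Night Certificate required.
(e) revenue $1,225,000 ≥ $1,200,000; closes 9:00 PM, at/before 11:00 PM → Regulatory Authorization not required.
(f) operates a retail storefront; processes customer payments for third parties → Municipal Permit required.
(g) is a worker-owned cooperative (not: is a franchise of a national chain); revenue $1,225,000 ≥ $1,125,000 → Franchise Registration not required.
(h) is a worker-owned cooperative (not: is a sole proprietorship); does not offer valet parking → Late-Night Certificate exemption does not apply.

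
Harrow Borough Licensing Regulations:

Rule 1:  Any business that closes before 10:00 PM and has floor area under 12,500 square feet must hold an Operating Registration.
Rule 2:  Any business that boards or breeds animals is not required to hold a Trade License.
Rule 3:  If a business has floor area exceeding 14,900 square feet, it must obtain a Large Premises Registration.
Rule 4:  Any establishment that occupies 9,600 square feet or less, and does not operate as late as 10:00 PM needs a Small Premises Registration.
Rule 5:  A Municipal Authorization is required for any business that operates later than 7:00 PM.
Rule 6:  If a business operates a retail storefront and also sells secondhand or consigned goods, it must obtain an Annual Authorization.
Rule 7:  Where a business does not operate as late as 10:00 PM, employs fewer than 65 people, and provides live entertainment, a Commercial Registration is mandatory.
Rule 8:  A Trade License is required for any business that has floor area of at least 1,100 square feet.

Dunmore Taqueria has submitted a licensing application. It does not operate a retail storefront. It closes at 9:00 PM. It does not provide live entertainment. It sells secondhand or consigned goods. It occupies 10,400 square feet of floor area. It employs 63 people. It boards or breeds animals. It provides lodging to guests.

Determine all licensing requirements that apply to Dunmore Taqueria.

Municipal Authorization, Operating Registration

Rule 1: closes 9:00 PM, at/before 10:00 PM; floor area 10,400 square feet < 12,500 square feet → Operating Registration required.
Rule 2: boards or breeds animals → exempt from Trade License.
Rule 3: floor area 10,400 square feet ≤ 14,900 square feet → Large Premises Registration not required.
Rule 4: floor area 10,400 square feet > 9,600 square feet; closes 9:00 PM, at/before 10:00 PM → Small Premises Registration not required.
Rule 5: closes 9:00 PM, after 7:00 PM → Municipal Authorization required.
Rule 6: does not operate a retail storefront; sells secondhand or consigned goods → Annual Authorization not required.
Rule 7: closes 9:00 PM, at/before 10:00 PM; employees 63 < 65; does not provide live entertainment → Commercial Registration not required.
Rule 8: floor area 10,400 square feet ≥ 1,100 square feet → Trade License required.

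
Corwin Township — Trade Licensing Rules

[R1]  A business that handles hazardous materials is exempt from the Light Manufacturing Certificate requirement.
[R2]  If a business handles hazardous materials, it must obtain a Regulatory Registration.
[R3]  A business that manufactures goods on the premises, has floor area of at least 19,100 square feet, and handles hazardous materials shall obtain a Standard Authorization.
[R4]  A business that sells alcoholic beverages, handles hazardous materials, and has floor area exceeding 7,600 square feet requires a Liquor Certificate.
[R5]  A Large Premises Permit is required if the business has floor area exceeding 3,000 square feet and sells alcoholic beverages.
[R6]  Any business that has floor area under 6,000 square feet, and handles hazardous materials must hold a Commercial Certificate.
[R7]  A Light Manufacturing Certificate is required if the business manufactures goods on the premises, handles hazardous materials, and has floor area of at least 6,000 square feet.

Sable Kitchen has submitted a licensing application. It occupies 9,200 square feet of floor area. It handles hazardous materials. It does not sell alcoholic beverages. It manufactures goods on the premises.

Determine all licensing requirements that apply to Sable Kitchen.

[R1] handles hazardous materials → exempt from Light Manufacturing Certificate.
[R2] handles hazardous materials → Regulatory Registration required.
[R3] manufactures goods on the premises; floor area 9,200 square feet < 19,100 square feet; handles hazardous materials → Standard Authorization not required.
[R4] does not sell alcoholic beverages; handles hazardous materials; floor area 9,200 square feet > 7,600 square feet → Liquor Certificate not required.
[R5] floor area 9,200 square feet > 3,000 square feet; does not sell alcoholic beverages → Large Premises Permit not required.
[R6] floor area 9,200 square feet ≥ 6,000 square feet; handles hazardous materials → Commercial Certificate not required.
[R7] manufactures goods on the premises; handles hazardous materials; floor area 9,200 square feet ≥ 6,000 square feet → Light Manufacturing Certificate required.

Regulatory Registration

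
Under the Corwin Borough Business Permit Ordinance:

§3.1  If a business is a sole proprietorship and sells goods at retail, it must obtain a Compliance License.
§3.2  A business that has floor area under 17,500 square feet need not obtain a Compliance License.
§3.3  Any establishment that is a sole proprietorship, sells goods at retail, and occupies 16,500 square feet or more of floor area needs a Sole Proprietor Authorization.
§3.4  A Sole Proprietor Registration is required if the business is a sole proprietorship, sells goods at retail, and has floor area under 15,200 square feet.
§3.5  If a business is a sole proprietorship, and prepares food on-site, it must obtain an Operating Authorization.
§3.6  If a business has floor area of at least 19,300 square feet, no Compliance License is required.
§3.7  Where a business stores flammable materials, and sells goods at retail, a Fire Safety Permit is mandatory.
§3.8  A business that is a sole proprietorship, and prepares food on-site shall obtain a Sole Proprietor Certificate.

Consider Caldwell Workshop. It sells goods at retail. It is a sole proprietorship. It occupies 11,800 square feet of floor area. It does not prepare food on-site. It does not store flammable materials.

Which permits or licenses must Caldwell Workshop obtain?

§3.1 is a sole proprietorship; sells goods at retail → Compliance License required.
§3.2 floor area 11,800 square feet < 17,500 square feet → exempt from Compliance License.
§3.3 is a sole proprietorship; sells goods at retail; floor area 11,800 square feet < 16,500 square feet → Sole Proprietor Authorization not required.
§3.4 is a sole proprietorship; sells goods at retail; floor area 11,800 square feet < 15,200 square feet → Sole Proprietor Registration required.
§3.5 is a sole proprietorship; does not prepare food on-site → Operating Authorization not required.
§3.6 floor area 11,800 square feet < 19,300 square feet → Compliance License exemption does not apply.
§3.7 does not store flammable materials; sells goods at retail → Fire Safety Permit not required.
§3.8 is a sole proprietorship; does not prepare food on-site → Sole Proprietor Certificate not required.

Sole Proprietor Registration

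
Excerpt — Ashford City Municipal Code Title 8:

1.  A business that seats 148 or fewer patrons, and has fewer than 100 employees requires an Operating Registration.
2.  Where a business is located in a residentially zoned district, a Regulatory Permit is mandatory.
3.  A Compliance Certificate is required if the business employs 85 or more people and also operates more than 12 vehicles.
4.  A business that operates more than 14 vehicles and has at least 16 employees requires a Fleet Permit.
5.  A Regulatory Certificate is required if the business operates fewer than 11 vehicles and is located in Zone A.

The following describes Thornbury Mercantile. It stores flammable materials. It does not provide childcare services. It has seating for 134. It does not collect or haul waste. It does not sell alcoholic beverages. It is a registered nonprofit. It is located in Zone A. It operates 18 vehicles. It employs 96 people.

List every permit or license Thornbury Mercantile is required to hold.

Compliance Certificate, Fleet Permit, Operating Registration

1. seating 134 ≤ 148; employees 96 < 100 → Operating Registration required.
2. is located in Zone A (not: is located in a residentially zoned district) → Regulatory Permit not required.
3. employees 96 ≥ 85; vehicles 18 > 12 → Compliance Certificate required.
4. vehicles 18 > 14; employees 96 ≥ 16 → Fleet Permit required.
5. vehicles 18 ≥ 11; is located in Zone A → Regulatory Certificate not required.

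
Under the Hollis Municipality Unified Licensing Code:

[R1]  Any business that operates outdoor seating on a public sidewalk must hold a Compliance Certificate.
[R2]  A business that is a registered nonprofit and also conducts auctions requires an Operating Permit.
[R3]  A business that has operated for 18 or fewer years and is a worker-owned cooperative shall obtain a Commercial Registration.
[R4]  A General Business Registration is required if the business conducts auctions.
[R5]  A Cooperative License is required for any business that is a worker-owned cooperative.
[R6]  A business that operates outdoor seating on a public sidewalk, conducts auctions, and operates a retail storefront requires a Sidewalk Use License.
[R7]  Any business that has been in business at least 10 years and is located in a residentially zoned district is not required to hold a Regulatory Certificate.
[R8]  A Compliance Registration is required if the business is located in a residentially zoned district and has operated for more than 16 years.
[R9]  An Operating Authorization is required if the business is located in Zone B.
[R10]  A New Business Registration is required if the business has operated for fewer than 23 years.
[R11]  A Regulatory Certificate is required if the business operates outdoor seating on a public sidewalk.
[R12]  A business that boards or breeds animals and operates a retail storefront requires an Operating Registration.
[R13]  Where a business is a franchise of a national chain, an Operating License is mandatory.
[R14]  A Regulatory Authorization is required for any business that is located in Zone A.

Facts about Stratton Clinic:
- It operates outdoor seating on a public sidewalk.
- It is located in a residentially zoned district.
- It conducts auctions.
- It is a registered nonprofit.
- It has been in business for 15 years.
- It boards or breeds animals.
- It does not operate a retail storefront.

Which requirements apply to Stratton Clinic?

Compliance Certificate, General Business Registration, New Business Registration, Operating Permit

[R1] operates outdoor seating on a public sidewalk → Compliance Certificate required.
[R2] is a registered nonprofit; conducts auctions → Operating Permit required.
[R3] years in business 15 ≤ 18; is a registered nonprofit (not: is a worker-owned cooperative) → Commercial Registration not required.
[R4] conducts auctions → General Business Registration required.
[R5] is a registered nonprofit (not: is a worker-owned cooperative) → Cooperative License not required.
[R6] operates outdoor seating on a public sidewalk; conducts auctions; does not operate a retail storefront → Sidewalk Use License not required.
[R7] years in business 15 ≥ 10; is located in a residentially zoned district → exempt from Regulatory Certificate.
[R8] is located in a residentially zoned district; years in business 15 ≤ 16 → Compliance Registration not required.
[R9] is located in a residentially zoned district (not: is located in Zone B) → Operating Authorization not required.
[R10] years in business 15 < 23 → New Business Registration required.
[R11] operates outdoor seating on a public sidewalk → Regulatory Certificate required.
[R12] boards or breeds animals; does not operate a retail storefront → Operating Registration not required.
[R13] is a registered nonprofit (not: is a franchise of a national chain) → Operating License not required.
[R14] is located in a residentially zoned district (not: is located in Zone A) → Regulatory Authorization not required.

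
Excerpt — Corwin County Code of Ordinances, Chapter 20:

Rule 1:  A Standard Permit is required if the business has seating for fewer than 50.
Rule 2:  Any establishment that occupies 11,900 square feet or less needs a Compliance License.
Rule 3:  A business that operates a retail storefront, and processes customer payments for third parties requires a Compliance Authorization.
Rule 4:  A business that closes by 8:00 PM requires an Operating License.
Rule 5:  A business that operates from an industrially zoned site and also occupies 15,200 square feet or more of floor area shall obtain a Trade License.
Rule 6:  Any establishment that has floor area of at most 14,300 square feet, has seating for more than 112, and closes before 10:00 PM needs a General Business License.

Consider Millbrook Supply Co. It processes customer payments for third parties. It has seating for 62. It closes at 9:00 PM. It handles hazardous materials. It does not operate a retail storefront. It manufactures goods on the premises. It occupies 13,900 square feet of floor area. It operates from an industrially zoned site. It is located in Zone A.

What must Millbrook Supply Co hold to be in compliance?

None

Rule 1: seating 62 ≥ 50 → Standard Permit not required.
Rule 2: floor area 13,900 square feet > 11,900 square feet → Compliance License not required.
Rule 3: does not operate a retail storefront; processes customer payments for third parties → Compliance Authorization not required.
Rule 4: closes 9:00 PM, after 8:00 PM → Operating License not required.
Rule 5: operates from an industrially zoned site; floor area 13,900 square feet < 15,200 square feet → Trade License not required.
Rule 6: floor area 13,900 square feet ≤ 14,300 square feet; seating 62 ≤ 112; closes 9:00 PM, at/before 10:00 PM → General Business License not required.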